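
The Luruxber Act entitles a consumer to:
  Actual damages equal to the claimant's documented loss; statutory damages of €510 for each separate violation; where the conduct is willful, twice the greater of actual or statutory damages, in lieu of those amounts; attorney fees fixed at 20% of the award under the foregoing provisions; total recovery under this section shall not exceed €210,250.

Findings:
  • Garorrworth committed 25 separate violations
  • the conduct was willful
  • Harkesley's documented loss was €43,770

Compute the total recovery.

Statutory damages: 25 × €510 = €12,750
Greater of actual damages (€43,770) or statutory damages (€12,750): €43,770
Doubled: 2 × €43,770 = €87,540
Attorney fees: 20% of €87,540 = €17,508
Total before cap: €87,540 + €17,508 = €105,048
Cap at €210,250: €105,048 is within the cap, no reduction.

€105,048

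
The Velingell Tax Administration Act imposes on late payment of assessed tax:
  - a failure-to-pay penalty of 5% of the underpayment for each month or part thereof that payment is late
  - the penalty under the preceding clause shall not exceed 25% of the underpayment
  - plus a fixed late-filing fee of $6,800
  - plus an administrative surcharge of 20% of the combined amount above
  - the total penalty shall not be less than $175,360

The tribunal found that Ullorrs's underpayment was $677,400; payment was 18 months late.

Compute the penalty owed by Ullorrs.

Accrued rate: 5% × 18 = 90%, capped at 25% → 25%
Failure-to-pay penalty: 25% of $677,400 = $169,350
Penalty before surcharge: $169,350 + $6,800 = $176,150
Administrative surcharge: 20% of $176,150 = $35,230
Total penalty: $176,150 + $35,230 = $211,380
Minimum $175,360: $211,380 meets the minimum, no increase.

$211,380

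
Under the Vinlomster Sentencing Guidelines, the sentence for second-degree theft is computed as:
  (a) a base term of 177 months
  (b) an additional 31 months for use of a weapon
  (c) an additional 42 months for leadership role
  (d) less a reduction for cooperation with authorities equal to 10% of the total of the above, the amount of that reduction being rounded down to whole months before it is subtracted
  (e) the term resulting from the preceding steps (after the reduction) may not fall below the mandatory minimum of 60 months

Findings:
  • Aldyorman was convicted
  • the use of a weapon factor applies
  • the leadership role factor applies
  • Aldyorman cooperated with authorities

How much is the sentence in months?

Use of a weapon enhancement: +31 months
Leadership role enhancement: +42 months
Adjusted term: 177 months + 31 months + 42 months = 250 months
Cooperation with authorities reduction: 10% of 250 months = 25 months (rounded down)
After reduction: 250 − 25 = 225 months
Minimum 60 months: 225 months meets the minimum, no increase.

225 months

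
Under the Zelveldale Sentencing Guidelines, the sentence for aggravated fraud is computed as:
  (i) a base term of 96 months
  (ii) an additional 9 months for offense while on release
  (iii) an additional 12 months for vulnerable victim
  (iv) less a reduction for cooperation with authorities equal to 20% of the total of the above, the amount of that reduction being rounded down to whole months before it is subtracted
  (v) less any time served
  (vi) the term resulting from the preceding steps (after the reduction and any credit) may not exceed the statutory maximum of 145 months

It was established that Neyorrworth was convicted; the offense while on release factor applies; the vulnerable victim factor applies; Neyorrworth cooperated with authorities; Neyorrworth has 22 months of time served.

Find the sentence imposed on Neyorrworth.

Offense while on release enhancement: +9 months
Vulnerable victim enhancement: +12 months
Adjusted term: 96 months + 9 months + 12 months = 117 months
Cooperation with authorities reduction: 20% of 117 months = 23 months (rounded down)
After reduction: 117 − 23 = 94 months
Less time served: 94 months − 22 months = 72 months
Cap at 145 months: 72 months is within the cap, no reduction.

72 months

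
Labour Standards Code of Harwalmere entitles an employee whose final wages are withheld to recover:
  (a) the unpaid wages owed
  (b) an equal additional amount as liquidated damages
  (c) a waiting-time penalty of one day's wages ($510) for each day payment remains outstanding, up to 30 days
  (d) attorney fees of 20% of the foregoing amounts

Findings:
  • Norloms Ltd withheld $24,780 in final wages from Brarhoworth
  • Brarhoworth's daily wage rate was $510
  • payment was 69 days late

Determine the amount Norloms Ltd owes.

$77,832

Liquidated damages (equal amount): $24,780
Penalty days: min(69, 30) = 30
Waiting-time penalty: 30 × $510 = $15,300
Subtotal: $24,780 + $24,780 + $15,300 = $64,860
Attorney fees: 20% of $64,860 = $12,972
Total award: $64,860 + $12,972 = $77,832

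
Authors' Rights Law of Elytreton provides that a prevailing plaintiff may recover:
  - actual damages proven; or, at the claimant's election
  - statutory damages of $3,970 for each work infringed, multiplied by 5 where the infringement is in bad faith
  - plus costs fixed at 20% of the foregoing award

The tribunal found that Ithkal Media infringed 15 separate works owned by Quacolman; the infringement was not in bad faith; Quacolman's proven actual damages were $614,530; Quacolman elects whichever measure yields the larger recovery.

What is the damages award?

Statutory damages: 15 × $3,970 = $59,550
Infringement not in bad faith: no ×5 enhancement.
Greater of actual damages ($614,530) or statutory damages ($59,550): $614,530
Costs: 20% of $614,530 = $122,906
Award plus costs: $614,530 + $122,906 = $737,436

$737,436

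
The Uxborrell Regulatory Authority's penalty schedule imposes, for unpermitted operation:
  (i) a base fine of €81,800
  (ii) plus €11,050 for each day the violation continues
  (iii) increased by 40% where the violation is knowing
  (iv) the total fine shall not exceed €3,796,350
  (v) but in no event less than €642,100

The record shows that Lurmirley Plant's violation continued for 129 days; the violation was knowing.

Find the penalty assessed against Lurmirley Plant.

€2,110,150

Per-day component: 129 × €11,050 = €1,425,450
Base plus per-day: €81,800 + €1,425,450 = €1,507,250
Enhancement: 40% of €1,507,250 = €602,900
Enhanced fine: €1,507,250 + €602,900 = €2,110,150
Cap at €3,796,350: €2,110,150 is within the cap, no reduction.
Minimum €642,100: €2,110,150 meets the minimum, no increase.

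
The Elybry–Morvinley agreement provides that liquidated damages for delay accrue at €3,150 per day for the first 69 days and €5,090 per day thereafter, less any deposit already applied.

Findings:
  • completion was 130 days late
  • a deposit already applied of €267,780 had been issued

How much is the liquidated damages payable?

First 69 days: 69 × €3,150 = €217,350
Remaining days: (130 − 69) × €5,090 = €310,490
Accrued per-day damages: €217,350 + €310,490 = €527,840
Less deposit already applied: €527,840 − €267,780 = €260,060

€260,060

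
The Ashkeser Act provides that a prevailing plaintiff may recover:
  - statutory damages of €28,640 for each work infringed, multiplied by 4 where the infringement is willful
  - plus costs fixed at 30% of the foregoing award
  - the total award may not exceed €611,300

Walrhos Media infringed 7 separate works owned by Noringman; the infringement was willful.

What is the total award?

€611,300

Statutory damages: 7 × €28,640 = €200,480
Multiplied by 4: 4 × €200,480 = €801,920
Costs: 30% of €801,920 = €240,576
Award plus costs: €801,920 + €240,576 = €1,042,496
Cap at €611,300: €1,042,496 exceeds the cap → €611,300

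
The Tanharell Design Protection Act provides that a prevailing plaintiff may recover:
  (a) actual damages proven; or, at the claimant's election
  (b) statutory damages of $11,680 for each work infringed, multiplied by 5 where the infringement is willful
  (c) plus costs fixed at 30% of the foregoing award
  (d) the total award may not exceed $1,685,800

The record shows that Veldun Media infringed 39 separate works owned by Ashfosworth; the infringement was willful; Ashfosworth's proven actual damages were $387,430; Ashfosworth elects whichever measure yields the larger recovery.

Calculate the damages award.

$1,685,800

Statutory damages: 39 × $11,680 = $455,520
Multiplied by 5: 5 × $455,520 = $2,277,600
Greater of actual damages ($387,430) or enhanced statutory damages ($2,277,600): $2,277,600
Costs: 30% of $2,277,600 = $683,280
Award plus costs: $2,277,600 + $683,280 = $2,960,880
Cap at $1,685,800: $2,960,880 exceeds the cap → $1,685,800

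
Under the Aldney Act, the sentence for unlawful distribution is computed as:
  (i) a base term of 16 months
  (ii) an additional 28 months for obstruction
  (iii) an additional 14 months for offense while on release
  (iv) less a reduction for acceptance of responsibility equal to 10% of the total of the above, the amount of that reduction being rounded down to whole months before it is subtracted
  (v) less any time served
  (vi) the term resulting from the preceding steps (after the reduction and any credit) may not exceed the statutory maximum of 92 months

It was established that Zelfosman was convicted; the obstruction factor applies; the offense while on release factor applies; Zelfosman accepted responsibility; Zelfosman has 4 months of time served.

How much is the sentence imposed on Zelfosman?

Obstruction enhancement: +28 months
Offense while on release enhancement: +14 months
Adjusted term: 16 months + 28 months + 14 months = 58 months
Acceptance of responsibility reduction: 10% of 58 months = 5 months (rounded down)
After reduction: 58 − 5 = 53 months
Less time served: 53 months − 4 months = 49 months
Cap at 92 months: 49 months is within the cap, no reduction.

49 months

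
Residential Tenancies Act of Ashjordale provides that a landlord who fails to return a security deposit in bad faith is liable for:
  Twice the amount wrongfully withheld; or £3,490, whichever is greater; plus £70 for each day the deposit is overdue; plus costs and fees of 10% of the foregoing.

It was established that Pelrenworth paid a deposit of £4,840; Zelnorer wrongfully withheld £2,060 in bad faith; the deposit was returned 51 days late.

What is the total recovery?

£8,459

Doubled: 2 × £2,060 = £4,120
Minimum £3,490: £4,120 meets the minimum, no increase.
Late-return penalty: 51 × £70 = £3,570
Damages plus late penalty: £4,120 + £3,570 = £7,690
Costs and fees: 10% of £7,690 = £769
Total recovery: £7,690 + £769 = £8,459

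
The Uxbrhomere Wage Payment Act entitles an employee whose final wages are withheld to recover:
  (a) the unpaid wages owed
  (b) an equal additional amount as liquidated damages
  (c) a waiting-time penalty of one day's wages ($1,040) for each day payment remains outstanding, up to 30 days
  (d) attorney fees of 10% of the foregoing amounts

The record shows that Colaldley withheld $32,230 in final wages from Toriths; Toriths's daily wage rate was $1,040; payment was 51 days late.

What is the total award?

Liquidated damages (equal amount): $32,230
Penalty days: min(51, 30) = 30
Waiting-time penalty: 30 × $1,040 = $31,200
Subtotal: $32,230 + $32,230 + $31,200 = $95,660
Attorney fees: 10% of $95,660 = $9,566
Total award: $95,660 + $9,566 = $105,226

$105,226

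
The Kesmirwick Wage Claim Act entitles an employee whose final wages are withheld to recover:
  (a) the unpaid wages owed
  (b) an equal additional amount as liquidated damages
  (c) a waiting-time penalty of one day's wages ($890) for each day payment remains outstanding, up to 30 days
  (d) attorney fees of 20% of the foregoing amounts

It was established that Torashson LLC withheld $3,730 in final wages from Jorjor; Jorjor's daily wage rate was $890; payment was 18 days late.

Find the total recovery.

$28,176

Liquidated damages (equal amount): $3,730
Penalty days: min(18, 30) = 18
Waiting-time penalty: 18 × $890 = $16,020
Subtotal: $3,730 + $3,730 + $16,020 = $23,480
Attorney fees: 20% of $23,480 = $4,696
Total award: $23,480 + $4,696 = $28,176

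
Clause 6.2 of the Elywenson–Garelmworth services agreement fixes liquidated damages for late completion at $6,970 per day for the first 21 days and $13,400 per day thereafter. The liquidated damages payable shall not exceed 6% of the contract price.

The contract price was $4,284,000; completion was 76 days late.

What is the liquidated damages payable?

$257,040

First 21 days: 21 × $6,970 = $146,370
Remaining days: (76 − 21) × $13,400 = $737,000
Accrued per-day damages: $146,370 + $737,000 = $883,370
Cap: 6% of $4,284,000 = $257,040
Cap at $257,040: $883,370 exceeds the cap → $257,040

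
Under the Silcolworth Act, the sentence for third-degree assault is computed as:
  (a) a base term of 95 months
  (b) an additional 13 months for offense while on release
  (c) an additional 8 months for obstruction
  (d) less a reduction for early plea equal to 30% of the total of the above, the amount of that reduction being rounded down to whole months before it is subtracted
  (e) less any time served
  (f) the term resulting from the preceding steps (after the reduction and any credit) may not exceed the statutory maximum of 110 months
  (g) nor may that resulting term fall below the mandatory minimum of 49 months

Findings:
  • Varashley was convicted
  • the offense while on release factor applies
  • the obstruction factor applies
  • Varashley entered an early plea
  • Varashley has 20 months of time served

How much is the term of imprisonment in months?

Offense while on release enhancement: +13 months
Obstruction enhancement: +8 months
Adjusted term: 95 months + 13 months + 8 months = 116 months
Early plea reduction: 30% of 116 months = 34 months (rounded down)
After reduction: 116 − 34 = 82 months
Less time served: 82 months − 20 months = 62 months
Cap at 110 months: 62 months is within the cap, no reduction.
Minimum 49 months: 62 months meets the minimum, no increase.

62 months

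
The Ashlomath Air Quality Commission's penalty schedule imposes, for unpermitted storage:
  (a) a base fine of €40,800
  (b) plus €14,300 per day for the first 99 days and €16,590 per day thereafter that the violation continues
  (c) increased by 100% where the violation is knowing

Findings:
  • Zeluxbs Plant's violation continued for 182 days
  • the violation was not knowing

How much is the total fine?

€2,833,470

First 99 days: 99 × €14,300 = €1,415,700
Remaining days: (182 − 99) × €16,590 = €1,376,970
Per-day component: €1,415,700 + €1,376,970 = €2,792,670
Base plus per-day: €40,800 + €2,792,670 = €2,833,470
The violation was not knowing: no 100% increase.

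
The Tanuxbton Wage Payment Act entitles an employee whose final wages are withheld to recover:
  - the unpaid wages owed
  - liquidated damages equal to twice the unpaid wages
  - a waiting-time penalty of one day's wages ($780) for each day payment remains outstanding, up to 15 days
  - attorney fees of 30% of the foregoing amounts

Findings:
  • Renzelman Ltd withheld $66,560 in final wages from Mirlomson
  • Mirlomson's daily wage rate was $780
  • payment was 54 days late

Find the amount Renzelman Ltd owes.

Doubled: 2 × $66,560 = $133,120
Penalty days: min(54, 15) = 15
Waiting-time penalty: 15 × $780 = $11,700
Subtotal: $66,560 + $133,120 + $11,700 = $211,380
Attorney fees: 30% of $211,380 = $63,414
Total award: $211,380 + $63,414 = $274,794

$274,794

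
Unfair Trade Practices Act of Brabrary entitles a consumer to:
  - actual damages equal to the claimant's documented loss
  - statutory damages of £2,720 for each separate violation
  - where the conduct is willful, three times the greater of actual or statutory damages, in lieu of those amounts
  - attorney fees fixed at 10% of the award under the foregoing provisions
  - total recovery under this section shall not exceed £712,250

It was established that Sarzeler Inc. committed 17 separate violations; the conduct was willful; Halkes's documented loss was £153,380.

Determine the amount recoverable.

£506,154

Statutory damages: 17 × £2,720 = £46,240
Greater of actual damages (£153,380) or statutory damages (£46,240): £153,380
Trebled: 3 × £153,380 = £460,140
Attorney fees: 10% of £460,140 = £46,014
Total before cap: £460,140 + £46,014 = £506,154
Cap at £712,250: £506,154 is within the cap, no reduction.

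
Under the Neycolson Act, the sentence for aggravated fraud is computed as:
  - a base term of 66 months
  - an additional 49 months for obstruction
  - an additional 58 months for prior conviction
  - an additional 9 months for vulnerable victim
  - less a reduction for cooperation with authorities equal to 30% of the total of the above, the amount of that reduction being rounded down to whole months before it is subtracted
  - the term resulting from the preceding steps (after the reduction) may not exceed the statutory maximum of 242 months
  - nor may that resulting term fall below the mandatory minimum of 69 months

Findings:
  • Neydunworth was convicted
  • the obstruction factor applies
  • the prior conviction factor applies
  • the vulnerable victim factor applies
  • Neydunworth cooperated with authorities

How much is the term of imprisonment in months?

Obstruction enhancement: +49 months
Prior conviction enhancement: +58 months
Vulnerable victim enhancement: +9 months
Adjusted term: 66 months + 49 months + 58 months + 9 months = 182 months
Cooperation with authorities reduction: 30% of 182 months = 54 months (rounded down)
After reduction: 182 − 54 = 128 months
Cap at 242 months: 128 months is within the cap, no reduction.
Minimum 69 months: 128 months meets the minimum, no increase.

128 months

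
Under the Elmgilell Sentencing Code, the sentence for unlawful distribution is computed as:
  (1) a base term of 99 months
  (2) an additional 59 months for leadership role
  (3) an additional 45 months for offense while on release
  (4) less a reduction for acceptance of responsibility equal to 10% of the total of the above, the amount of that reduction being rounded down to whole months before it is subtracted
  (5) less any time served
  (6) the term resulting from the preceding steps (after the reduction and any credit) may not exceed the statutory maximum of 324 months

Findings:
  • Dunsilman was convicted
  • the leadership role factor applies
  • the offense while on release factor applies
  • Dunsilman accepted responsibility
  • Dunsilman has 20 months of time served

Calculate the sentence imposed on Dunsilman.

Sentence: 163 months

Leadership role enhancement: +59 months
Offense while on release enhancement: +45 months
Adjusted term: 99 months + 59 months + 45 months = 203 months
Acceptance of responsibility reduction: 10% of 203 months = 20 months (rounded down)
After reduction: 203 − 20 = 183 months
Less time served: 183 months − 20 months = 163 months
Cap at 324 months: 163 months is within the cap, no reduction.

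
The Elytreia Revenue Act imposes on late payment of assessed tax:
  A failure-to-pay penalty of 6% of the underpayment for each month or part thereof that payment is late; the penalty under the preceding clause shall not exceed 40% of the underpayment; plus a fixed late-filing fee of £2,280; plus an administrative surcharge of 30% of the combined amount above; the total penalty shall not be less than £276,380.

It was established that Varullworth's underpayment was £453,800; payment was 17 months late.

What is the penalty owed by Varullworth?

Accrued rate: 6% × 17 = 102%, capped at 40% → 40%
Failure-to-pay penalty: 40% of £453,800 = £181,520
Penalty before surcharge: £181,520 + £2,280 = £183,800
Administrative surcharge: 30% of £183,800 = £55,140
Total penalty: £183,800 + £55,140 = £238,940
Minimum £276,380: £238,940 is below the minimum → £276,380

£276,380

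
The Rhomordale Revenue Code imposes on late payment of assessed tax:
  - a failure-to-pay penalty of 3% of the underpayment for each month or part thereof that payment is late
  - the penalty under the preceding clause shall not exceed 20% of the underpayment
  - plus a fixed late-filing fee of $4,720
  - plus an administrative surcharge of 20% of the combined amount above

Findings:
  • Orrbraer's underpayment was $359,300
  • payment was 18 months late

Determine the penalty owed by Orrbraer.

$91,896

Accrued rate: 3% × 18 = 54%, capped at 20% → 20%
Failure-to-pay penalty: 20% of $359,300 = $71,860
Penalty before surcharge: $71,860 + $4,720 = $76,580
Administrative surcharge: 20% of $76,580 = $15,316
Total penalty: $76,580 + $15,316 = $91,896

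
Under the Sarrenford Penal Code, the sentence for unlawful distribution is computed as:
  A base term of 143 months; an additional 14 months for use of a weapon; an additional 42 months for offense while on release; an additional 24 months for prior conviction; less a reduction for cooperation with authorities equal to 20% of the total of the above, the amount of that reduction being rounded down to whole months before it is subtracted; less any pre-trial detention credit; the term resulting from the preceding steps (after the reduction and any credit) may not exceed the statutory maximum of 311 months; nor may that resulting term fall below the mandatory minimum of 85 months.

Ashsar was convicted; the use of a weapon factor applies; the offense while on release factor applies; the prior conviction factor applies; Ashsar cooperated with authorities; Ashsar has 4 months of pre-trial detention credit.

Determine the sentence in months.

Use of a weapon enhancement: +14 months
Offense while on release enhancement: +42 months
Prior conviction enhancement: +24 months
Adjusted term: 143 months + 14 months + 42 months + 24 months = 223 months
Cooperation with authorities reduction: 20% of 223 months = 44 months (rounded down)
After reduction: 223 − 44 = 179 months
Less pre-trial detention credit: 179 months − 4 months = 175 months
Cap at 311 months: 175 months is within the cap, no reduction.
Minimum 85 months: 175 months meets the minimum, no increase.

175 months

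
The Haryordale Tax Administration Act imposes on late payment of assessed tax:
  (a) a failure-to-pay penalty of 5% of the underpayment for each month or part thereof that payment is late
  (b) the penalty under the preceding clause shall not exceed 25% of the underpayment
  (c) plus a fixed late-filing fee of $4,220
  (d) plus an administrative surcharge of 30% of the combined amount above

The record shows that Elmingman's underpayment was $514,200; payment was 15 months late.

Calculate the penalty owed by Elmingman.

$172,601

Accrued rate: 5% × 15 = 75%, capped at 25% → 25%
Failure-to-pay penalty: 25% of $514,200 = $128,550
Penalty before surcharge: $128,550 + $4,220 = $132,770
Administrative surcharge: 30% of $132,770 = $39,831
Total penalty: $132,770 + $39,831 = $172,601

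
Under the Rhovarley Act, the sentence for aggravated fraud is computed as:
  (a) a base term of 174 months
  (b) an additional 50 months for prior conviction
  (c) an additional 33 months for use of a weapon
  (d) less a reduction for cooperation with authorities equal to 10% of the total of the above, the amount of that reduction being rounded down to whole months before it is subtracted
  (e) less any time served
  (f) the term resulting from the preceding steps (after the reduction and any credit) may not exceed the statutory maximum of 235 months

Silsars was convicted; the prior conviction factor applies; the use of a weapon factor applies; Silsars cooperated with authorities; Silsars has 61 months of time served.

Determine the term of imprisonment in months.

Prior conviction enhancement: +50 months
Use of a weapon enhancement: +33 months
Adjusted term: 174 months + 50 months + 33 months = 257 months
Cooperation with authorities reduction: 10% of 257 months = 25 months (rounded down)
After reduction: 257 − 25 = 232 months
Less time served: 232 months − 61 months = 171 months
Cap at 235 months: 171 months is within the cap, no reduction.

171 months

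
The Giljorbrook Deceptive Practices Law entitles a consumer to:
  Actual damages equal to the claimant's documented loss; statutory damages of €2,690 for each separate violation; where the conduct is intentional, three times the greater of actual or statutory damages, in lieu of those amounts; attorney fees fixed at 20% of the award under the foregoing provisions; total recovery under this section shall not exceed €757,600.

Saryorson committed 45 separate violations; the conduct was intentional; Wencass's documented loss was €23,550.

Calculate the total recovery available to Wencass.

Statutory damages: 45 × €2,690 = €121,050
Greater of actual damages (€23,550) or statutory damages (€121,050): €121,050
Trebled: 3 × €121,050 = €363,150
Attorney fees: 20% of €363,150 = €72,630
Total before cap: €363,150 + €72,630 = €435,780
Cap at €757,600: €435,780 is within the cap, no reduction.

€435,780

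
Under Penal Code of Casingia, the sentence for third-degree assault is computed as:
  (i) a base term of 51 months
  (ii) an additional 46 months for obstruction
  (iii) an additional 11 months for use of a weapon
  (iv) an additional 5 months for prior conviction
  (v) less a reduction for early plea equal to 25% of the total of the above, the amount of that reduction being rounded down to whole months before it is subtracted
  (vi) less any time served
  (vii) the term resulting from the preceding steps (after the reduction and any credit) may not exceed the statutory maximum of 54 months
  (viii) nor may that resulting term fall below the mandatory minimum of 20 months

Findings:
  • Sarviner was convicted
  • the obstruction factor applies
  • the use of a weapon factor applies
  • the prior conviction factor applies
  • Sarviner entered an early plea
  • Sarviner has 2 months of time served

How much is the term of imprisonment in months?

54 months

Obstruction enhancement: +46 months
Use of a weapon enhancement: +11 months
Prior conviction enhancement: +5 months
Adjusted term: 51 months + 46 months + 11 months + 5 months = 113 months
Early plea reduction: 25% of 113 months = 28 months (rounded down)
After reduction: 113 − 28 = 85 months
Less time served: 85 months − 2 months = 83 months
Cap at 54 months: 83 months exceeds the cap → 54 months
Minimum 20 months: 54 months meets the minimum, no increase.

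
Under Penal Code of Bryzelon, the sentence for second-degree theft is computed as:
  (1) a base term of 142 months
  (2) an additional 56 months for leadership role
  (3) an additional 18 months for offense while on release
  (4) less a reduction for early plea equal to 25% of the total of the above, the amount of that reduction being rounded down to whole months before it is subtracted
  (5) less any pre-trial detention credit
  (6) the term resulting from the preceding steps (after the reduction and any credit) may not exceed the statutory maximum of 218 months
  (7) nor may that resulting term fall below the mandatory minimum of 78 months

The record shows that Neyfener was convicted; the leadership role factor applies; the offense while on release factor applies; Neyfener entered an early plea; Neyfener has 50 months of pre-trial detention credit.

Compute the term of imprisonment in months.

Leadership role enhancement: +56 months
Offense while on release enhancement: +18 months
Adjusted term: 142 months + 56 months + 18 months = 216 months
Early plea reduction: 25% of 216 months = 54 months (rounded down)
After reduction: 216 − 54 = 162 months
Less pre-trial detention credit: 162 months − 50 months = 112 months
Cap at 218 months: 112 months is within the cap, no reduction.
Minimum 78 months: 112 months meets the minimum, no increase.

Sentence: 112 months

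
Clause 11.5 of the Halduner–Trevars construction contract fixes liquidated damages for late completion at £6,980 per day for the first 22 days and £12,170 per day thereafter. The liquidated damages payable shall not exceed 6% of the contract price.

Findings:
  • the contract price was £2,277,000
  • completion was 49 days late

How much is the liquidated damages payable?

First 22 days: 22 × £6,980 = £153,560
Remaining days: (49 − 22) × £12,170 = £328,590
Accrued per-day damages: £153,560 + £328,590 = £482,150
Cap: 6% of £2,277,000 = £136,620
Cap at £136,620: £482,150 exceeds the cap → £136,620

Liquidated damages: £136,620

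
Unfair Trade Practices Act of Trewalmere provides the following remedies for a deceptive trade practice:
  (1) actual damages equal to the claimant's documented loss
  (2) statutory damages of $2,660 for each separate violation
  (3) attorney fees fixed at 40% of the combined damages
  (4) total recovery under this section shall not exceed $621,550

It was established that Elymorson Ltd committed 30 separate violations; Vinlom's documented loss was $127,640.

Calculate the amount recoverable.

$290,416

Statutory damages: 30 × $2,660 = $79,800
Combined damages: $127,640 + $79,800 = $207,440
Attorney fees: 40% of $207,440 = $82,976
Total before cap: $207,440 + $82,976 = $290,416
Cap at $621,550: $290,416 is within the cap, no reduction.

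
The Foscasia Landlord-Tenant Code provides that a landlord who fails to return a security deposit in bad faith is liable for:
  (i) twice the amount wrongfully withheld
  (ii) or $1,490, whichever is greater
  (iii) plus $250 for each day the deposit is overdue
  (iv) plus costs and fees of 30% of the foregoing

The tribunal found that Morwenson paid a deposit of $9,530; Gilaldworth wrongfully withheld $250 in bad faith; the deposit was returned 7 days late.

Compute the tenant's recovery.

Recovery: $4,212

Doubled: 2 × $250 = $500
Minimum $1,490: $500 is below the minimum → $1,490
Late-return penalty: 7 × $250 = $1,750
Damages plus late penalty: $1,490 + $1,750 = $3,240
Costs and fees: 30% of $3,240 = $972
Total recovery: $3,240 + $972 = $4,212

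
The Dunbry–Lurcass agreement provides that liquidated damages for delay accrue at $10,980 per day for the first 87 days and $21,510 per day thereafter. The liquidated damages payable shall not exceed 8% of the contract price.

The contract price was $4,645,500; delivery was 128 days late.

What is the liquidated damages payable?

$371,640

First 87 days: 87 × $10,980 = $955,260
Remaining days: (128 − 87) × $21,510 = $881,910
Accrued per-day damages: $955,260 + $881,910 = $1,837,170
Cap: 8% of $4,645,500 = $371,640
Cap at $371,640: $1,837,170 exceeds the cap → $371,640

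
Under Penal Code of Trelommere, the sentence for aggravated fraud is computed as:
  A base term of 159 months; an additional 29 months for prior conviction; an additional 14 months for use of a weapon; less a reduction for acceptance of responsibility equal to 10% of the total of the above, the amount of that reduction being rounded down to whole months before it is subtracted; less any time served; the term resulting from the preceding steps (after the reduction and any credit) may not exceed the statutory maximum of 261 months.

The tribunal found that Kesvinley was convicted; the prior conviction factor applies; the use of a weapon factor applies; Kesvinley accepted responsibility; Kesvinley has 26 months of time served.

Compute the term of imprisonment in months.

Prior conviction enhancement: +29 months
Use of a weapon enhancement: +14 months
Adjusted term: 159 months + 29 months + 14 months = 202 months
Acceptance of responsibility reduction: 10% of 202 months = 20 months (rounded down)
After reduction: 202 − 20 = 182 months
Less time served: 182 months − 26 months = 156 months
Cap at 261 months: 156 months is within the cap, no reduction.

156 months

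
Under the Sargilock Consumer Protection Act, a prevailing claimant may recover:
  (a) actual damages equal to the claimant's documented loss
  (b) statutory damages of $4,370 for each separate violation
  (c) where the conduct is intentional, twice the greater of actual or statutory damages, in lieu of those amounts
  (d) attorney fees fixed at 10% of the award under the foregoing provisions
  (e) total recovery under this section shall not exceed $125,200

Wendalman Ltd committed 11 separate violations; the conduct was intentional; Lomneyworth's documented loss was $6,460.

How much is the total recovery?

$105,754

Statutory damages: 11 × $4,370 = $48,070
Greater of actual damages ($6,460) or statutory damages ($48,070): $48,070
Doubled: 2 × $48,070 = $96,140
Attorney fees: 10% of $96,140 = $9,614
Total before cap: $96,140 + $9,614 = $105,754
Cap at $125,200: $105,754 is within the cap, no reduction.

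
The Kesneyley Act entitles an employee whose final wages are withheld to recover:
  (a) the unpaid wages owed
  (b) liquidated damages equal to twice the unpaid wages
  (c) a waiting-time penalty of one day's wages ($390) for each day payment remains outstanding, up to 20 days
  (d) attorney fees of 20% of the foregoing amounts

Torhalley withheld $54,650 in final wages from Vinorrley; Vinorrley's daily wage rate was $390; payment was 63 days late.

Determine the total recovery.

Doubled: 2 × $54,650 = $109,300
Penalty days: min(63, 20) = 20
Waiting-time penalty: 20 × $390 = $7,800
Subtotal: $54,650 + $109,300 + $7,800 = $171,750
Attorney fees: 20% of $171,750 = $34,350
Total award: $171,750 + $34,350 = $206,100

$206,100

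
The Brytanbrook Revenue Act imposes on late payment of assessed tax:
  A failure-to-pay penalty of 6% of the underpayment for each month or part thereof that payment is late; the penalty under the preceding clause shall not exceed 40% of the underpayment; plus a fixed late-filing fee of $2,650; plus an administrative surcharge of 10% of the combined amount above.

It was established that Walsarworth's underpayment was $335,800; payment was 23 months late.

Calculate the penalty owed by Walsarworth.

Accrued rate: 6% × 23 = 138%, capped at 40% → 40%
Failure-to-pay penalty: 40% of $335,800 = $134,320
Penalty before surcharge: $134,320 + $2,650 = $136,970
Administrative surcharge: 10% of $136,970 = $13,697
Total penalty: $136,970 + $13,697 = $150,667

$150,667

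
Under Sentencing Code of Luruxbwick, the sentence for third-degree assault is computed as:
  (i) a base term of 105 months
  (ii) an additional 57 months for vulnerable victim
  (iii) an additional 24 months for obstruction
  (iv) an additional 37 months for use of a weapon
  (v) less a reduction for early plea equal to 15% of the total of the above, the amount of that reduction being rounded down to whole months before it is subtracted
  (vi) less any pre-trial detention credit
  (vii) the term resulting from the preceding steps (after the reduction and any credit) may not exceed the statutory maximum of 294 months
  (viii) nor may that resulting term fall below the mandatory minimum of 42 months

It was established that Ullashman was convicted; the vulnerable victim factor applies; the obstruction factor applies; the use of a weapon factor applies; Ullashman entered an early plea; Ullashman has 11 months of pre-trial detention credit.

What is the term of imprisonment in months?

Vulnerable victim enhancement: +57 months
Obstruction enhancement: +24 months
Use of a weapon enhancement: +37 months
Adjusted term: 105 months + 57 months + 24 months + 37 months = 223 months
Early plea reduction: 15% of 223 months = 33 months (rounded down)
After reduction: 223 − 33 = 190 months
Less pre-trial detention credit: 190 months − 11 months = 179 months
Cap at 294 months: 179 months is within the cap, no reduction.
Minimum 42 months: 179 months meets the minimum, no increase.

179 months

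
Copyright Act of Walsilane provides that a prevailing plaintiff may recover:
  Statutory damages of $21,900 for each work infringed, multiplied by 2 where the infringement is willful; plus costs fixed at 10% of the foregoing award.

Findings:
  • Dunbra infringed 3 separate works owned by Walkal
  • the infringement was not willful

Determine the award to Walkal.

$72,270

Statutory damages: 3 × $21,900 = $65,700
Infringement not willful: no ×2 enhancement.
Costs: 10% of $65,700 = $6,570
Award plus costs: $65,700 + $6,570 = $72,270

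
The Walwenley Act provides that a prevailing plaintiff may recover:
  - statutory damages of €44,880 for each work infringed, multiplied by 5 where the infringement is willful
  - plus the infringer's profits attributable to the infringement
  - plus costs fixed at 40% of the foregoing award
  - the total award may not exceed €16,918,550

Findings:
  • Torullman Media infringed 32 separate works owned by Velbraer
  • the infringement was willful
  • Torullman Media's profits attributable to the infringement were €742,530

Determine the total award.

Statutory damages: 32 × €44,880 = €1,436,160
Multiplied by 5: 5 × €1,436,160 = €7,180,800
Combined award: €7,180,800 + €742,530 = €7,923,330
Costs: 40% of €7,923,330 = €3,169,332
Award plus costs: €7,923,330 + €3,169,332 = €11,092,662
Cap at €16,918,550: €11,092,662 is within the cap, no reduction.

Award: €11,092,662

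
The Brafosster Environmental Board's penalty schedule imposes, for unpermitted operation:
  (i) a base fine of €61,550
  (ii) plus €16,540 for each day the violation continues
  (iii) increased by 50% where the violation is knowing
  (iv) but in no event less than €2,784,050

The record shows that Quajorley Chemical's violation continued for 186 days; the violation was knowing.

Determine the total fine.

Per-day component: 186 × €16,540 = €3,076,440
Base plus per-day: €61,550 + €3,076,440 = €3,137,990
Enhancement: 50% of €3,137,990 = €1,568,995
Enhanced fine: €3,137,990 + €1,568,995 = €4,706,985
Minimum €2,784,050: €4,706,985 meets the minimum, no increase.

€4,706,985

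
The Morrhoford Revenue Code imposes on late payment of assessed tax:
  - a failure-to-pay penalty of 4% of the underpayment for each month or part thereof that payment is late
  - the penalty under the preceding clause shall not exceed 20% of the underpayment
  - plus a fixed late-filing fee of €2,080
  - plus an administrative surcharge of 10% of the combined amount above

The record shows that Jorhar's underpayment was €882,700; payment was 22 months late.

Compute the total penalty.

Accrued rate: 4% × 22 = 88%, capped at 20% → 20%
Failure-to-pay penalty: 20% of €882,700 = €176,540
Penalty before surcharge: €176,540 + €2,080 = €178,620
Administrative surcharge: 10% of €178,620 = €17,862
Total penalty: €178,620 + €17,862 = €196,482

€196,482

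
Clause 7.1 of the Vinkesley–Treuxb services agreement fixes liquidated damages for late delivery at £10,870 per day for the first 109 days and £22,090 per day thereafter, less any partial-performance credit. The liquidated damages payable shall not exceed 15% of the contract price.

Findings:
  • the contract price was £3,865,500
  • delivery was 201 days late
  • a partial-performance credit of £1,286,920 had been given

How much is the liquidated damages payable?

First 109 days: 109 × £10,870 = £1,184,830
Remaining days: (201 − 109) × £22,090 = £2,032,280
Accrued per-day damages: £1,184,830 + £2,032,280 = £3,217,110
Less partial-performance credit: £3,217,110 − £1,286,920 = £1,930,190
Cap: 15% of £3,865,500 = £579,825
Cap at £579,825: £1,930,190 exceeds the cap → £579,825

Liquidated damages: £579,825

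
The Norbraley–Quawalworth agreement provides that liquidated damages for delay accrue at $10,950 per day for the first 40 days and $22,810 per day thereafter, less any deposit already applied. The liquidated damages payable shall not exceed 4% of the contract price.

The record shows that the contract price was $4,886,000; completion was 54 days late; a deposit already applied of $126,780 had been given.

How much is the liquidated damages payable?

First 40 days: 40 × $10,950 = $438,000
Remaining days: (54 − 40) × $22,810 = $319,340
Accrued per-day damages: $438,000 + $319,340 = $757,340
Less deposit already applied: $757,340 − $126,780 = $630,560
Cap: 4% of $4,886,000 = $195,440
Cap at $195,440: $630,560 exceeds the cap → $195,440

$195,440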